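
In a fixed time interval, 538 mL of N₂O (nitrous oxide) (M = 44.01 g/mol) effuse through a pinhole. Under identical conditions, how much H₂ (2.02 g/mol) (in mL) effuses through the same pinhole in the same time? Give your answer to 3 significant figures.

2510 mL

By Graham's law, rate_H₂/rate_N₂O = √(M_N₂O/M_H₂) = √(44.01/2.02) = √21.79 = 4.668.
So the volume for H₂ is 538 × 4.668 = 2510 mL.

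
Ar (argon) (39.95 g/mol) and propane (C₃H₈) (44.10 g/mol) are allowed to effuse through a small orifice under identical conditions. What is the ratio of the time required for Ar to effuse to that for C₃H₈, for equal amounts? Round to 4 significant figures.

By Graham's law, t_Ar/t_C₃H₈ = √(M_Ar/M_C₃H₈) = √(39.95/44.10) = √0.9059 = 0.9518.

0.9518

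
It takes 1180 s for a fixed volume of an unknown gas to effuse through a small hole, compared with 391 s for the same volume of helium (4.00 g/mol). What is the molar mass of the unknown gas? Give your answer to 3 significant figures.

36.4 g/mol

Since effusion rate ∝ 1/√M, t_X/t_He = √(M_X/M_He).
1180/391 = 3.018 = √(M_X/4.00)
M_X = 4.00 × 3.018² = 4.00 × 9.108 = 36.4 g/mol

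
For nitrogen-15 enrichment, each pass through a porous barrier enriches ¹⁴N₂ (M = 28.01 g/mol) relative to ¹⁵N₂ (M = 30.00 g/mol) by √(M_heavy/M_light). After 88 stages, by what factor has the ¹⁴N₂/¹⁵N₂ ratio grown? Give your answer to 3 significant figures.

Overall factor = α^88 with α = √(30.00/28.01), i.e. (30.00/28.01)^(88/2).
= 1.07105^44 = 20.5.

20.5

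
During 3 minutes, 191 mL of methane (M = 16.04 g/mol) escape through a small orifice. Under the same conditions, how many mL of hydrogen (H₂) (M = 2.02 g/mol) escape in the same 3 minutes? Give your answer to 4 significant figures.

Using Graham's law: rate_H₂/rate_CH₄ = √(M_CH₄/M_H₂) = √(16.04/2.02) = √7.941 = 2.818.
So the volume for H₂ is 191 × 2.818 = 538.2 mL.

538.2 mL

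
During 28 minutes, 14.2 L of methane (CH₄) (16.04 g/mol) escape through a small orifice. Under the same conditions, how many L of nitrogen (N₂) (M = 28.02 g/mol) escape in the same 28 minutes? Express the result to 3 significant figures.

10.7 L

Since effusion rate ∝ 1/√M, rate_N₂/rate_CH₄ = √(M_CH₄/M_N₂) = √(16.04/28.02) = √0.5724 = 0.7566.
So the volume for N₂ is 14.2 × 0.7566 = 10.7 L.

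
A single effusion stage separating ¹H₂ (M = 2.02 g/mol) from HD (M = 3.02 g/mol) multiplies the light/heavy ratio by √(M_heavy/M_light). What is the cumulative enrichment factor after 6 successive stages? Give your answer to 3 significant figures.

3.34

After 6 stages the ratio has grown by (√(3.02/2.02))^6 = (3.02/2.02)^(6/2).
= 1.49505^3 = 3.34.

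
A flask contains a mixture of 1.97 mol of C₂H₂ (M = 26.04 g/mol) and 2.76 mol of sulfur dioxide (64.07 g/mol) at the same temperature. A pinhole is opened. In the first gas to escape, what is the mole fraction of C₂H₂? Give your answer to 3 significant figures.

The effusion rate of species i is ∝ p_i/√M_i ∝ n_i/√M_i.
x_C₂H₂(eff) = (n_C₂H₂/√M_C₂H₂) / (n_C₂H₂/√M_C₂H₂ + n_SO₂/√M_SO₂)
= (1.97/√26.04) / (1.97/√26.04 + 2.76/√64.07) = 0.3861/(0.3861 + 0.3448) = 0.528.

0.528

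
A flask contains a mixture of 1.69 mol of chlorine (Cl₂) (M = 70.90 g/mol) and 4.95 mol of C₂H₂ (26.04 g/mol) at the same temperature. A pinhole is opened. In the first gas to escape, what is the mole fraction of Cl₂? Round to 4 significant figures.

Effusion rate of each component ∝ n_i/√M_i (partial pressure × 1/√M).
Mole fraction of Cl₂ in the effusate = (n_Cl₂/√M_Cl₂) / (n_Cl₂/√M_Cl₂ + n_C₂H₂/√M_C₂H₂)
= (1.69/√70.90) / (1.69/√70.90 + 4.95/√26.04) = 0.2007/(0.2007 + 0.9700) = 0.1714.

0.1714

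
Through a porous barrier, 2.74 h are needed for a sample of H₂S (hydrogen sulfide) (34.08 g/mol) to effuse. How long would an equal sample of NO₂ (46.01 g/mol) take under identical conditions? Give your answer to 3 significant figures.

3.18 h

Graham's law gives t_NO₂/t_H₂S = √(M_NO₂/M_H₂S) = √(46.01/34.08) = √1.350 = 1.162.
So the time for NO₂ is 2.74 × 1.162 = 3.18 h.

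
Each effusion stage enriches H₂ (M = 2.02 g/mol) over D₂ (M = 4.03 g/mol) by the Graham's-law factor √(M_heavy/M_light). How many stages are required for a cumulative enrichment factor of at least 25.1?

With α = √(4.03/2.02) per stage, ln α = ½ ln(1.99505) = 0.3453.
Need α^N ≥ 25.1 ⇒ N ≥ ln(25.1) / ln α = 3.223 / 0.3453 = 9.33.
Minimum whole number of stages: N = 10.

10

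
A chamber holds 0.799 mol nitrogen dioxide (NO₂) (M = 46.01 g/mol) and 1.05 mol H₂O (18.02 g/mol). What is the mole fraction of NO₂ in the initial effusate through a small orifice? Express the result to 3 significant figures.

Rate_i ∝ x_i/√M_i (Graham's law weighted by mole fraction), so the effusate composition follows n_i/√M_i.
Mole fraction of NO₂ in the effusate = (n_NO₂/√M_NO₂) / (n_NO₂/√M_NO₂ + n_H₂O/√M_H₂O)
= (0.799/√46.01) / (0.799/√46.01 + 1.05/√18.02) = 0.1178/(0.1178 + 0.2473) = 0.323.

0.323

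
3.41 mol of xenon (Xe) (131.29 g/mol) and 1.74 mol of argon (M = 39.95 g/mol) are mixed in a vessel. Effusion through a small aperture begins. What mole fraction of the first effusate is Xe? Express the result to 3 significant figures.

0.519

The effusion rate of species i is ∝ p_i/√M_i ∝ n_i/√M_i.
So x_Xe in the escaping gas = (n_Xe/√M_Xe) / Σ(n_i/√M_i)
= (3.41/√131.29) / (3.41/√131.29 + 1.74/√39.95) = 0.2976/(0.2976 + 0.2753) = 0.519.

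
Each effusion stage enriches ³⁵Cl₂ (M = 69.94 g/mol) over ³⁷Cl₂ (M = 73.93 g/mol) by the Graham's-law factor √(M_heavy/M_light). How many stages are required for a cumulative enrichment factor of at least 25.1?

Single-stage factor α = √(73.93/69.94), so ln α = ½ ln(1.05705) = 0.02774.
Need α^N ≥ 25.1 ⇒ N ≥ ln(25.1) / ln α = 3.223 / 0.02774 = 116.18.
So at least 117 stages are needed.

117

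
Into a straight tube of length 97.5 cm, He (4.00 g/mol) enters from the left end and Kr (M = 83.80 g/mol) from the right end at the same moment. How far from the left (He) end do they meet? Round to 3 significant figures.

In equal time, each gas travels a distance ∝ its rate ∝ 1/√M, so d_He/d_Kr = √(M_Kr/M_He) = √(83.80/4.00) = 4.577.
With d_He + d_Kr = 97.5 cm, d_Kr = 97.5/(1 + 4.577) = 17.48 cm.
d_He = 97.5 − 17.48 = 80.0 cm.

80.0 cm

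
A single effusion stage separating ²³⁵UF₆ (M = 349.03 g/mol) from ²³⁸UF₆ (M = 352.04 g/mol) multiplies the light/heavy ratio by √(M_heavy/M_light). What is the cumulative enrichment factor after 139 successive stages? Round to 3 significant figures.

1.82

Overall factor = α^139 with α = √(352.04/349.03), i.e. (352.04/349.03)^(139/2).
= 1.00862^(139/2) = 1.82.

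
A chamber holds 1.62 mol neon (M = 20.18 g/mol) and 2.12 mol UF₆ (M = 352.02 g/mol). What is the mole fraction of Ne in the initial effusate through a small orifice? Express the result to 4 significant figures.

0.7614

Rate_i ∝ x_i/√M_i (Graham's law weighted by mole fraction), so the effusate composition follows n_i/√M_i.
So x_Ne in the escaping gas = (n_Ne/√M_Ne) / Σ(n_i/√M_i)
= (1.62/√20.18) / (1.62/√20.18 + 2.12/√352.02) = 0.3606/(0.3606 + 0.1130) = 0.7614.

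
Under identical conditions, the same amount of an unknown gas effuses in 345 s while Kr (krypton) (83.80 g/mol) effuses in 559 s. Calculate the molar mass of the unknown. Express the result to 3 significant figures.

31.9 g/mol

Since effusion rate ∝ 1/√M, t_X/t_Kr = √(M_X/M_Kr).
345/559 = 0.6172 = √(M_X/83.80)
M_X = 83.80 × 0.6172² = 83.80 × 0.3809 = 31.9 g/mol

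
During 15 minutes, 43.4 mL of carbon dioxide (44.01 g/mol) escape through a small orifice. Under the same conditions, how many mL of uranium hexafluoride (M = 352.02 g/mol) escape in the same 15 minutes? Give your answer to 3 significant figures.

15.3 mL

By Graham's law, rate_UF₆/rate_CO₂ = √(M_CO₂/M_UF₆) = √(44.01/352.02) = √0.1250 = 0.3536.
So the volume for UF₆ is 43.4 × 0.3536 = 15.3 mL.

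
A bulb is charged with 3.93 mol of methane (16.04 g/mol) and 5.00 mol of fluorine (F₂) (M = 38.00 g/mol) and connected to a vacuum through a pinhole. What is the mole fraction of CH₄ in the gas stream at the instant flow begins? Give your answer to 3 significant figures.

0.547

Each component's effusion rate ∝ (its partial pressure)·(1/√M) ∝ n_i/√M_i.
So x_CH₄ in the escaping gas = (n_CH₄/√M_CH₄) / Σ(n_i/√M_i)
= (3.93/√16.04) / (3.93/√16.04 + 5.00/√38.00) = 0.9813/(0.9813 + 0.8111) = 0.547.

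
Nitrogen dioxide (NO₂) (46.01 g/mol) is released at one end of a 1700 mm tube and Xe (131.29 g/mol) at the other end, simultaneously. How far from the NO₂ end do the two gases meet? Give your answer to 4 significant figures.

In equal time, each gas travels a distance ∝ its rate ∝ 1/√M, so d_NO₂/d_Xe = √(M_Xe/M_NO₂) = √(131.29/46.01) = 1.689.
With d_NO₂ + d_Xe = 1700 mm, d_Xe = 1700/(1 + 1.689) = 632.2 mm.
d_NO₂ = 1700 − 632.2 = 1068 mm.

1068 mm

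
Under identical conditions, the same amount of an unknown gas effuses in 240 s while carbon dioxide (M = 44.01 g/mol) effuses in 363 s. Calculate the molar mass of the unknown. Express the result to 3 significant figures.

19.2 g/mol

Since effusion rate ∝ 1/√M, t_X/t_CO₂ = √(M_X/M_CO₂).
240/363 = 0.6612 = √(M_X/44.01)
M_X = 44.01 × 0.6612² = 44.01 × 0.4371 = 19.2 g/mol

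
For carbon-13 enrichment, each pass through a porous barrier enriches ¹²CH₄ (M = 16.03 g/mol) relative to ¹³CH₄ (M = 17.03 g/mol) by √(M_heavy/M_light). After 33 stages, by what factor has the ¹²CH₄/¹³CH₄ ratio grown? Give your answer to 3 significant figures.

2.71

Each stage multiplies the ratio by α = √(17.03/16.03), so after 33 stages the overall factor is α^33 = (17.03/16.03)^(33/2).
= 1.06238^(33/2) = 2.71.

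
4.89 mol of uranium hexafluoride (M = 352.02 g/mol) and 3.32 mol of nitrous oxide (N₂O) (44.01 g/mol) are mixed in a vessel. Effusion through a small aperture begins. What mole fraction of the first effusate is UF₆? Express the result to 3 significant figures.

Each component's effusion rate ∝ (its partial pressure)·(1/√M) ∝ n_i/√M_i.
So x_UF₆ in the escaping gas = (n_UF₆/√M_UF₆) / Σ(n_i/√M_i)
= (4.89/√352.02) / (4.89/√352.02 + 3.32/√44.01) = 0.2606/(0.2606 + 0.5005) = 0.342.

0.342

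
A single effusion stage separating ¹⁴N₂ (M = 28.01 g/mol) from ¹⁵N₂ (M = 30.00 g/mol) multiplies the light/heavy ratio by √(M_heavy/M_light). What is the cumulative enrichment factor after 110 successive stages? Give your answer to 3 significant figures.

43.6

The single-stage factor is √(M_heavy/M_light), so 110 stages give [√(30.00/28.01)]^110 = (30.00/28.01)^(110/2).
= 1.07105^55 = 43.6.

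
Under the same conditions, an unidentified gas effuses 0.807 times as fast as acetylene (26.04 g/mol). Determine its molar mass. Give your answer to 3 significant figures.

40.0 g/mol

Using Graham's law: rate_X/rate_C₂H₂ = √(M_C₂H₂/M_X).
0.807 = √(26.04/M_X)
M_X = 26.04 / 0.807² = 26.04 / 0.6512 = 40.0 g/mol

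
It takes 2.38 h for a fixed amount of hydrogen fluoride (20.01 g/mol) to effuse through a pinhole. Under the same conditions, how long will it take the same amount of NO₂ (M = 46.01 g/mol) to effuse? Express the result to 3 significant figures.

3.61 h

Using Graham's law: t_NO₂/t_HF = √(M_NO₂/M_HF) = √(46.01/20.01) = √2.299 = 1.516.
So the time for NO₂ is 2.38 × 1.516 = 3.61 h.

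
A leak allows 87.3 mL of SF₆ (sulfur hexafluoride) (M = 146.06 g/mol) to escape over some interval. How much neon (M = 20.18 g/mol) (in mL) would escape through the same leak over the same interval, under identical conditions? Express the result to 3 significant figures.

Graham's law gives rate_Ne/rate_SF₆ = √(M_SF₆/M_Ne) = √(146.06/20.18) = √7.238 = 2.690.
So the volume for Ne is 87.3 × 2.690 = 235 mL.

235 mL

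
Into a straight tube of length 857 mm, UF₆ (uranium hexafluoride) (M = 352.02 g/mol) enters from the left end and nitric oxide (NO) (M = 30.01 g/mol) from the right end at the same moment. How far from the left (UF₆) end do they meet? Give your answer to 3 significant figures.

194 mm

In equal time, each gas travels a distance ∝ its rate ∝ 1/√M, so d_UF₆/d_NO = √(M_NO/M_UF₆) = √(30.01/352.02) = 0.2920.
With d_UF₆ + d_NO = 857 mm, d_NO = 857/(1 + 0.2920) = 663.3 mm.
d_UF₆ = 857 − 663.3 = 194 mm.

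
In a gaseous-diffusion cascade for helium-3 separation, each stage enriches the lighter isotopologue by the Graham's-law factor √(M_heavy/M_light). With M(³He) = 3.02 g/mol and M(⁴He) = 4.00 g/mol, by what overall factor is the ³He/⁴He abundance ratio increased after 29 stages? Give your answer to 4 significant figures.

58.85

After 29 stages the ratio has grown by (√(4.00/3.02))^29 = (4.00/3.02)^(29/2).
= 1.32450^(29/2) = 58.85.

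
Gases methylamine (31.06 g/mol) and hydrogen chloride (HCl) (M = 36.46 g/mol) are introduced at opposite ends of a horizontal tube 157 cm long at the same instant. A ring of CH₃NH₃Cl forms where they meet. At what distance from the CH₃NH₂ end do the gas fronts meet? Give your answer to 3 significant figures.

81.6 cm

The fronts meet when d_CH₃NH₂ + d_HCl = L with d_CH₃NH₂/d_HCl = √(M_HCl/M_CH₃NH₂) (Graham's law). Here √(M_HCl/M_CH₃NH₂) = √(36.46/31.06) = 1.083.
With d_CH₃NH₂ + d_HCl = 157 cm, d_HCl = 157/(1 + 1.083) = 75.36 cm.
d_CH₃NH₂ = 157 − 75.36 = 81.6 cm.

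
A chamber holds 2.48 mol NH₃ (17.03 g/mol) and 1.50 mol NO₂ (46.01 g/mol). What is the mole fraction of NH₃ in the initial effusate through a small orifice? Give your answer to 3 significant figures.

0.731

Rate_i ∝ x_i/√M_i (Graham's law weighted by mole fraction), so the effusate composition follows n_i/√M_i.
So x_NH₃ in the escaping gas = (n_NH₃/√M_NH₃) / Σ(n_i/√M_i)
= (2.48/√17.03) / (2.48/√17.03 + 1.50/√46.01) = 0.6010/(0.6010 + 0.2211) = 0.731.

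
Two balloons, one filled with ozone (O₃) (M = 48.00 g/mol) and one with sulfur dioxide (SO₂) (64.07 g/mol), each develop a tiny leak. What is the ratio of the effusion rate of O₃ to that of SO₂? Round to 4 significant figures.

From Graham's law, rate_O₃/rate_SO₂ = √(M_SO₂/M_O₃) = √(64.07/48.00) = √1.335 = 1.155.

1.155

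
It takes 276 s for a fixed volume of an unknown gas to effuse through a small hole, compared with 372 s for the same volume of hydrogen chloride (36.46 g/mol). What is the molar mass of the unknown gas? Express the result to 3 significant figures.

20.1 g/mol

Since effusion rate ∝ 1/√M, t_X/t_HCl = √(M_X/M_HCl).
276/372 = 0.7419 = √(M_X/36.46)
M_X = 36.46 × 0.7419² = 36.46 × 0.5505 = 20.1 g/mol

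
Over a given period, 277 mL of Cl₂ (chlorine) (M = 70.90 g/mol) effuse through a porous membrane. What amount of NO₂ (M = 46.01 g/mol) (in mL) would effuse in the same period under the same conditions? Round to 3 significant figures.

344 mL

Using Graham's law: rate_NO₂/rate_Cl₂ = √(M_Cl₂/M_NO₂) = √(70.90/46.01) = √1.541 = 1.241.
So the volume for NO₂ is 277 × 1.241 = 344 mL.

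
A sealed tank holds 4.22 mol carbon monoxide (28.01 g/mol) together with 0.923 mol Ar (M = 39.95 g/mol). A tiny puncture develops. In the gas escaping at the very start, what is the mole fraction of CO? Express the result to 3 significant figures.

Each component's effusion rate ∝ (its partial pressure)·(1/√M) ∝ n_i/√M_i.
Mole fraction of CO in the effusate = (n_CO/√M_CO) / (n_CO/√M_CO + n_Ar/√M_Ar)
= (4.22/√28.01) / (4.22/√28.01 + 0.923/√39.95) = 0.7974/(0.7974 + 0.1460) = 0.845.

0.845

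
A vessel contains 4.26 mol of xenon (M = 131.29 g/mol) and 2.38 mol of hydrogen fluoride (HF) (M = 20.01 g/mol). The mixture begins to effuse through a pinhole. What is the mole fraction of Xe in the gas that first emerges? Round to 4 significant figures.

Each component's effusion rate ∝ (its partial pressure)·(1/√M) ∝ n_i/√M_i.
Mole fraction of Xe in the effusate = (n_Xe/√M_Xe) / (n_Xe/√M_Xe + n_HF/√M_HF)
= (4.26/√131.29) / (4.26/√131.29 + 2.38/√20.01) = 0.3718/(0.3718 + 0.5321) = 0.4113.

0.4113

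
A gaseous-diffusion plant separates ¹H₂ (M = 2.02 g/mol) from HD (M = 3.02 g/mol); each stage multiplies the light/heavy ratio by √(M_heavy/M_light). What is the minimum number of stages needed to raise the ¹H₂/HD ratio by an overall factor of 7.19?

Per stage α = (3.02/2.02)^(1/2) = 1.49505^0.5, giving ln α = 0.2011.
Need α^N ≥ 7.19 ⇒ N ≥ ln(7.19) / ln α = 1.973 / 0.2011 = 9.81.
Minimum whole number of stages: N = 10.

10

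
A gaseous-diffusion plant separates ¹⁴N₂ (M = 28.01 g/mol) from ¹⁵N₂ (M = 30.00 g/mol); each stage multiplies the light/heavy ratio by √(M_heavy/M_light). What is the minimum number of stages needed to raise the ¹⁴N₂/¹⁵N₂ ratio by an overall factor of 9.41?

Single-stage factor α = √(30.00/28.01), so ln α = ½ ln(1.07105) = 0.03432.
Need α^N ≥ 9.41 ⇒ N ≥ ln(9.41) / ln α = 2.242 / 0.03432 = 65.32.
Minimum whole number of stages: N = 66.

66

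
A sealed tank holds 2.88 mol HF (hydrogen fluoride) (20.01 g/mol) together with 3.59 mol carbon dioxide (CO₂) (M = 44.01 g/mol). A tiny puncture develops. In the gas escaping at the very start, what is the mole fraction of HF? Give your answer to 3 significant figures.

Each component's effusion rate ∝ (its partial pressure)·(1/√M) ∝ n_i/√M_i.
Mole fraction of HF in the effusate = (n_HF/√M_HF) / (n_HF/√M_HF + n_CO₂/√M_CO₂)
= (2.88/√20.01) / (2.88/√20.01 + 3.59/√44.01) = 0.6438/(0.6438 + 0.5412) = 0.543.

0.543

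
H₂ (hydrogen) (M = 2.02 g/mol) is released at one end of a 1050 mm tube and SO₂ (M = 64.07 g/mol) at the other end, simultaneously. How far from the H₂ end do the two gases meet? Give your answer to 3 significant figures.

892 mm

In equal time, each gas travels a distance ∝ its rate ∝ 1/√M, so d_H₂/d_SO₂ = √(M_SO₂/M_H₂) = √(64.07/2.02) = 5.632.
With d_H₂ + d_SO₂ = 1050 mm, d_SO₂ = 1050/(1 + 5.632) = 158.3 mm.
d_H₂ = 1050 − 158.3 = 892 mm.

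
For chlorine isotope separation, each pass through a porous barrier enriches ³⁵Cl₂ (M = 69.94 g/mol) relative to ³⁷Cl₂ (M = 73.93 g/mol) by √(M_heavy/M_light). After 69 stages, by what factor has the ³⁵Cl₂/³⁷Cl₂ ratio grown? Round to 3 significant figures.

After 69 stages the ratio has grown by (√(73.93/69.94))^69 = (73.93/69.94)^(69/2).
= 1.05705^(69/2) = 6.78.

6.78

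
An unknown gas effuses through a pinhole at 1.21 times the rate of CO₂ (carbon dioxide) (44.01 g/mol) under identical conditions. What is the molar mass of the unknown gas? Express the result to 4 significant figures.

30.06 g/mol

Using Graham's law: rate_X/rate_CO₂ = √(M_CO₂/M_X).
1.21 = √(44.01/M_X)
M_X = 44.01 / 1.21² = 44.01 / 1.464 = 30.06 g/mol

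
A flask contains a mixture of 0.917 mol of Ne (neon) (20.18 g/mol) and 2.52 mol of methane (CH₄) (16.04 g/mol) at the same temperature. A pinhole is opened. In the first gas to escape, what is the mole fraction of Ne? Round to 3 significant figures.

The effusion rate of species i is ∝ p_i/√M_i ∝ n_i/√M_i.
x_Ne(eff) = (n_Ne/√M_Ne) / (n_Ne/√M_Ne + n_CH₄/√M_CH₄)
= (0.917/√20.18) / (0.917/√20.18 + 2.52/√16.04) = 0.2041/(0.2041 + 0.6292) = 0.245.

0.245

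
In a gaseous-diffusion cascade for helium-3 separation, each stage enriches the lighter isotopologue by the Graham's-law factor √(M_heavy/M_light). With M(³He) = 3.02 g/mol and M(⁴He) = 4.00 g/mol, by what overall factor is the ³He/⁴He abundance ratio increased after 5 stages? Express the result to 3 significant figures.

2.02

Overall factor = α^5 with α = √(4.00/3.02), i.e. (4.00/3.02)^(5/2).
= 1.32450^(5/2) = 2.02.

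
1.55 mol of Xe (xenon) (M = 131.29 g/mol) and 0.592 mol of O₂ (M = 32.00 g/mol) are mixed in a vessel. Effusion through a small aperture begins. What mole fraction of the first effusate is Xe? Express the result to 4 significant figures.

Effusion rate of each component ∝ n_i/√M_i (partial pressure × 1/√M).
x_Xe(eff) = (n_Xe/√M_Xe) / (n_Xe/√M_Xe + n_O₂/√M_O₂)
= (1.55/√131.29) / (1.55/√131.29 + 0.592/√32.00) = 0.1353/(0.1353 + 0.1047) = 0.5638.

0.5638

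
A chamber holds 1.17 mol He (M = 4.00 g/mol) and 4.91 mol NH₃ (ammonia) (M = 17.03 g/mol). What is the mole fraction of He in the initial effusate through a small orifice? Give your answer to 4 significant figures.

The effusion rate of species i is ∝ p_i/√M_i ∝ n_i/√M_i.
So x_He in the escaping gas = (n_He/√M_He) / Σ(n_i/√M_i)
= (1.17/√4.00) / (1.17/√4.00 + 4.91/√17.03) = 0.5850/(0.5850 + 1.190) = 0.3296.

0.3296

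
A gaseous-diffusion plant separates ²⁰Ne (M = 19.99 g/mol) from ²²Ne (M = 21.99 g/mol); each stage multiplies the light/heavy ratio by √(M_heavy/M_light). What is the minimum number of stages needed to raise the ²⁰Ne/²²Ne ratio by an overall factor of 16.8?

Per stage α = (21.99/19.99)^(1/2) = 1.10005^0.5, giving ln α = 0.04768.
Need α^N ≥ 16.8 ⇒ N ≥ ln(16.8) / ln α = 2.821 / 0.04768 = 59.18.
Rounding up, N = 60 stages.

60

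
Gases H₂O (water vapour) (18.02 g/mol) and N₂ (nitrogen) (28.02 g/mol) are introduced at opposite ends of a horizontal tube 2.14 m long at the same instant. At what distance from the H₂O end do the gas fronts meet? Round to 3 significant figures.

Distances travelled in equal time are proportional to diffusion rates, so d_H₂O/d_N₂ = √(M_N₂/M_H₂O) = √(28.02/18.02) = 1.247.
With d_H₂O + d_N₂ = 2.14 m, d_N₂ = 2.14/(1 + 1.247) = 0.9524 m.
d_H₂O = 2.14 − 0.9524 = 1.19 m.

1.19 m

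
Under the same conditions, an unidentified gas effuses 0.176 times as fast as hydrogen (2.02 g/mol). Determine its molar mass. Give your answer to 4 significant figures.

65.21 g/mol

Graham's law gives rate_X/rate_H₂ = √(M_H₂/M_X).
0.176 = √(2.02/M_X)
M_X = 2.02 / 0.176² = 2.02 / 0.03098 = 65.21 g/mol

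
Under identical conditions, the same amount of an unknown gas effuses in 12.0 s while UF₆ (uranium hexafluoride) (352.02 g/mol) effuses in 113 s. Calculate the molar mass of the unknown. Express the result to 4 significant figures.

3.970 g/mol

By Graham's law, t_X/t_UF₆ = √(M_X/M_UF₆).
12.0/113 = 0.1062 = √(M_X/352.02)
M_X = 352.02 × 0.1062² = 352.02 × 0.01128 = 3.970 g/mol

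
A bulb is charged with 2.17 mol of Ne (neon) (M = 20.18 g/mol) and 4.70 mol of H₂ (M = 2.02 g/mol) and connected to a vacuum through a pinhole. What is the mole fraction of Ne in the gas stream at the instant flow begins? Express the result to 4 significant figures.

The effusion rate of species i is ∝ p_i/√M_i ∝ n_i/√M_i.
So x_Ne in the escaping gas = (n_Ne/√M_Ne) / Σ(n_i/√M_i)
= (2.17/√20.18) / (2.17/√20.18 + 4.70/√2.02) = 0.4831/(0.4831 + 3.307) = 0.1275.

0.1275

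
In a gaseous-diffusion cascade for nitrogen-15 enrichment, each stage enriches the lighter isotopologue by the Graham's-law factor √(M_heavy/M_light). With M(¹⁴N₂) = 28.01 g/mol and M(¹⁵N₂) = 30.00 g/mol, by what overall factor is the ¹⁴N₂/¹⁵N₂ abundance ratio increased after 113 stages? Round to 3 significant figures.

48.3

Overall factor = α^113 with α = √(30.00/28.01), i.e. (30.00/28.01)^(113/2).
= 1.07105^(113/2) = 48.3.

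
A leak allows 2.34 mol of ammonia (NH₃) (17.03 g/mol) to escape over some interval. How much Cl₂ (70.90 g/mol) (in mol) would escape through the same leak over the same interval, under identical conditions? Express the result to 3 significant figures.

1.15 mol

Graham's law gives rate_Cl₂/rate_NH₃ = √(M_NH₃/M_Cl₂) = √(17.03/70.90) = √0.2402 = 0.4901.
So the amount for Cl₂ is 2.34 × 0.4901 = 1.15 mol.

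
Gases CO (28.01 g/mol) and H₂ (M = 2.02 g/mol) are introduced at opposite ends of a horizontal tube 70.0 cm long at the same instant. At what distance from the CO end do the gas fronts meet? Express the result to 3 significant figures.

14.8 cm

In equal time, each gas travels a distance ∝ its rate ∝ 1/√M, so d_CO/d_H₂ = √(M_H₂/M_CO) = √(2.02/28.01) = 0.2685.
With d_CO + d_H₂ = 70.0 cm, d_H₂ = 70.0/(1 + 0.2685) = 55.18 cm.
d_CO = 70.0 − 55.18 = 14.8 cm.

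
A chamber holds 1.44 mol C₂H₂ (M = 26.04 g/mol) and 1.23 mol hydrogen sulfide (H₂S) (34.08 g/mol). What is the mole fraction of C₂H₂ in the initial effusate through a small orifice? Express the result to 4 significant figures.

Effusion rate of each component ∝ n_i/√M_i (partial pressure × 1/√M).
x_C₂H₂(eff) = (n_C₂H₂/√M_C₂H₂) / (n_C₂H₂/√M_C₂H₂ + n_H₂S/√M_H₂S)
= (1.44/√26.04) / (1.44/√26.04 + 1.23/√34.08) = 0.2822/(0.2822 + 0.2107) = 0.5725.

0.5725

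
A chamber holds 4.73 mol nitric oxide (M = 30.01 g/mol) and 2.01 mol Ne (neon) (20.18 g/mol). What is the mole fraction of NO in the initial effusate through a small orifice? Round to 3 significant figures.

0.659

Rate_i ∝ x_i/√M_i (Graham's law weighted by mole fraction), so the effusate composition follows n_i/√M_i.
x_NO(eff) = (n_NO/√M_NO) / (n_NO/√M_NO + n_Ne/√M_Ne)
= (4.73/√30.01) / (4.73/√30.01 + 2.01/√20.18) = 0.8634/(0.8634 + 0.4474) = 0.659.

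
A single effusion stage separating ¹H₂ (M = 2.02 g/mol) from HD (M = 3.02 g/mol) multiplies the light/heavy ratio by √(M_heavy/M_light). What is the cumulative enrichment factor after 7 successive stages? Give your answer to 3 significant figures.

4.09

The single-stage factor is √(M_heavy/M_light), so 7 stages give [√(3.02/2.02)]^7 = (3.02/2.02)^(7/2).
= 1.49505^(7/2) = 4.09.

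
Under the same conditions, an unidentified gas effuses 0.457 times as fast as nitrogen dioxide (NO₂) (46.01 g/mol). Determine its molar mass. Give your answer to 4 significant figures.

By Graham's law, rate_X/rate_NO₂ = √(M_NO₂/M_X).
0.457 = √(46.01/M_X)
M_X = 46.01 / 0.457² = 46.01 / 0.2088 = 220.3 g/mol

220.3 g/mol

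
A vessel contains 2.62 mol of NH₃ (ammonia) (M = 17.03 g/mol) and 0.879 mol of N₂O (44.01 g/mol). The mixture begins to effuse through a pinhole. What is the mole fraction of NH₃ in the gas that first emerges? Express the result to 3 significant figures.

0.827

Effusion rate of each component ∝ n_i/√M_i (partial pressure × 1/√M).
Mole fraction of NH₃ in the effusate = (n_NH₃/√M_NH₃) / (n_NH₃/√M_NH₃ + n_N₂O/√M_N₂O)
= (2.62/√17.03) / (2.62/√17.03 + 0.879/√44.01) = 0.6349/(0.6349 + 0.1325) = 0.827.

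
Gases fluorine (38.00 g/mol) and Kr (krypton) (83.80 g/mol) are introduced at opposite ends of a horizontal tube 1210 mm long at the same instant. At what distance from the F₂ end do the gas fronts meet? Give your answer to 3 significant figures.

Graham's law gives d_F₂/d_Kr = rate_F₂/rate_Kr = √(M_Kr/M_F₂) = √(83.80/38.00) = 1.485.
With d_F₂ + d_Kr = 1210 mm, d_Kr = 1210/(1 + 1.485) = 486.9 mm.
d_F₂ = 1210 − 486.9 = 723 mm.

723 mm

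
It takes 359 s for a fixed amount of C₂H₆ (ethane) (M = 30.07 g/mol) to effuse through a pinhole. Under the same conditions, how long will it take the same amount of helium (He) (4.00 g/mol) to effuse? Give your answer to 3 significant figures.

131 s

From Graham's law, t_He/t_C₂H₆ = √(M_He/M_C₂H₆) = √(4.00/30.07) = √0.1330 = 0.3647.
So the time for He is 359 × 0.3647 = 131 s.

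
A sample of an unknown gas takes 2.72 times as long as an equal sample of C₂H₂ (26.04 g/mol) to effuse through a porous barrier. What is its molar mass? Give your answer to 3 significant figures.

Graham's law gives t_X/t_C₂H₂ = √(M_X/M_C₂H₂).
2.72 = √(M_X/26.04)
M_X = 26.04 × 2.72² = 26.04 × 7.398 = 193 g/mol

193 g/mol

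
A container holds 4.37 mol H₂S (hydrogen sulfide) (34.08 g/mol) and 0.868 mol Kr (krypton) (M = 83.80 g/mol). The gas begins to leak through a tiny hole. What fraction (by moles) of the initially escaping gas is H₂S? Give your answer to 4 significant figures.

The effusion rate of species i is ∝ p_i/√M_i ∝ n_i/√M_i.
Mole fraction of H₂S in the effusate = (n_H₂S/√M_H₂S) / (n_H₂S/√M_H₂S + n_Kr/√M_Kr)
= (4.37/√34.08) / (4.37/√34.08 + 0.868/√83.80) = 0.7486/(0.7486 + 0.09482) = 0.8876.

0.8876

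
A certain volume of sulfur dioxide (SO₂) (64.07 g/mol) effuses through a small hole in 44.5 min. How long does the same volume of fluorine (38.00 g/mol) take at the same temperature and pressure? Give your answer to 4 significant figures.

34.27 min

Since effusion rate ∝ 1/√M, t_F₂/t_SO₂ = √(M_F₂/M_SO₂) = √(38.00/64.07) = √0.5931 = 0.7701.
So the time for F₂ is 44.5 × 0.7701 = 34.27 min.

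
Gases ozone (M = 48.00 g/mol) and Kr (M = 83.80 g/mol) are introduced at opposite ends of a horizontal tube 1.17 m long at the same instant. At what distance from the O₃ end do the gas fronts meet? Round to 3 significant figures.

0.666 m

Distances travelled in equal time are proportional to diffusion rates, so d_O₃/d_Kr = √(M_Kr/M_O₃) = √(83.80/48.00) = 1.321.
With d_O₃ + d_Kr = 1.17 m, d_Kr = 1.17/(1 + 1.321) = 0.5040 m.
d_O₃ = 1.17 − 0.5040 = 0.666 m.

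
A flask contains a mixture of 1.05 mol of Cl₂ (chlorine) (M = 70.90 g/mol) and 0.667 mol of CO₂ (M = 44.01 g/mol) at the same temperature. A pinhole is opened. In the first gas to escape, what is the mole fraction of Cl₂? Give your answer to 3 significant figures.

0.554

Rate_i ∝ x_i/√M_i (Graham's law weighted by mole fraction), so the effusate composition follows n_i/√M_i.
x_Cl₂(eff) = (n_Cl₂/√M_Cl₂) / (n_Cl₂/√M_Cl₂ + n_CO₂/√M_CO₂)
= (1.05/√70.90) / (1.05/√70.90 + 0.667/√44.01) = 0.1247/(0.1247 + 0.1005) = 0.554.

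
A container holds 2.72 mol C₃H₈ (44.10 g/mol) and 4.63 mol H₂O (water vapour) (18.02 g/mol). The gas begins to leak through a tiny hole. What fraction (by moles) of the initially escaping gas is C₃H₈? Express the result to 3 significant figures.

Rate_i ∝ x_i/√M_i (Graham's law weighted by mole fraction), so the effusate composition follows n_i/√M_i.
So x_C₃H₈ in the escaping gas = (n_C₃H₈/√M_C₃H₈) / Σ(n_i/√M_i)
= (2.72/√44.10) / (2.72/√44.10 + 4.63/√18.02) = 0.4096/(0.4096 + 1.091) = 0.273.

0.273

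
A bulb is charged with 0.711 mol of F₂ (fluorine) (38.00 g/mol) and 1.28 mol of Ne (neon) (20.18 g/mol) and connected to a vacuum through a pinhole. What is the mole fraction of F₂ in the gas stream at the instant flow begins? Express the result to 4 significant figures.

The effusion rate of species i is ∝ p_i/√M_i ∝ n_i/√M_i.
So x_F₂ in the escaping gas = (n_F₂/√M_F₂) / Σ(n_i/√M_i)
= (0.711/√38.00) / (0.711/√38.00 + 1.28/√20.18) = 0.1153/(0.1153 + 0.2849) = 0.2881.

0.2881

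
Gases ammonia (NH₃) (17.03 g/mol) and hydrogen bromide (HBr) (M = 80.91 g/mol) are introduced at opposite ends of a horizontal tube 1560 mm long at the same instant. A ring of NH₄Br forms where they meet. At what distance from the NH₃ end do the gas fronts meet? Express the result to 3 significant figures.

1070 mm

The fronts meet when d_NH₃ + d_HBr = L with d_NH₃/d_HBr = √(M_HBr/M_NH₃) (Graham's law). Here √(M_HBr/M_NH₃) = √(80.91/17.03) = 2.180.
With d_NH₃ + d_HBr = 1560 mm, d_HBr = 1560/(1 + 2.180) = 490.6 mm.
d_NH₃ = 1560 − 490.6 = 1070 mm.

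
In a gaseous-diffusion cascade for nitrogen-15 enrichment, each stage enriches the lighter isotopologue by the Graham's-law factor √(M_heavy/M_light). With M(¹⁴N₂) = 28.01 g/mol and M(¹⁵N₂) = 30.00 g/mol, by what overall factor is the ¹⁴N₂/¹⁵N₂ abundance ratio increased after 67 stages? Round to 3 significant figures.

9.97

After 67 stages the ratio has grown by (√(30.00/28.01))^67 = (30.00/28.01)^(67/2).
= 1.07105^(67/2) = 9.97.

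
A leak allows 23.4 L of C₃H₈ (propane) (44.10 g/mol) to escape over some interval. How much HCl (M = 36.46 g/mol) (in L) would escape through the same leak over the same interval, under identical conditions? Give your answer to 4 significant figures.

25.74 L

Since effusion rate ∝ 1/√M, rate_HCl/rate_C₃H₈ = √(M_C₃H₈/M_HCl) = √(44.10/36.46) = √1.210 = 1.100.
So the volume for HCl is 23.4 × 1.100 = 25.74 L.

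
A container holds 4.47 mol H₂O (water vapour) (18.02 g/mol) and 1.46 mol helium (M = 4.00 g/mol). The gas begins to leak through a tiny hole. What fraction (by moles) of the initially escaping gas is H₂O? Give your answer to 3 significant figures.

Rate_i ∝ x_i/√M_i (Graham's law weighted by mole fraction), so the effusate composition follows n_i/√M_i.
x_H₂O(eff) = (n_H₂O/√M_H₂O) / (n_H₂O/√M_H₂O + n_He/√M_He)
= (4.47/√18.02) / (4.47/√18.02 + 1.46/√4.00) = 1.053/(1.053 + 0.7300) = 0.591.

0.591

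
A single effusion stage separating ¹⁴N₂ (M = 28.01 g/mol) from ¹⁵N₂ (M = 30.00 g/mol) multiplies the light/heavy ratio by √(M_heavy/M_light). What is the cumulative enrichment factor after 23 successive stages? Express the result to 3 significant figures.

2.20

The single-stage factor is √(M_heavy/M_light), so 23 stages give [√(30.00/28.01)]^23 = (30.00/28.01)^(23/2).
= 1.07105^(23/2) = 2.20.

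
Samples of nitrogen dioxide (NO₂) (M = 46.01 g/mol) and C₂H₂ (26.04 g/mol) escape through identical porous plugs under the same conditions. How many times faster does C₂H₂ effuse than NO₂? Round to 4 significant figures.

1.329

Since effusion rate ∝ 1/√M, rate_C₂H₂/rate_NO₂ = √(M_NO₂/M_C₂H₂) = √(46.01/26.04) = √1.767 = 1.329.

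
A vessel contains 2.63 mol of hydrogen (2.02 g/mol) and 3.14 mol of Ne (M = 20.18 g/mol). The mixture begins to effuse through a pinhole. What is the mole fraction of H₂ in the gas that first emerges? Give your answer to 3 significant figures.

0.726

Effusion rate of each component ∝ n_i/√M_i (partial pressure × 1/√M).
Mole fraction of H₂ in the effusate = (n_H₂/√M_H₂) / (n_H₂/√M_H₂ + n_Ne/√M_Ne)
= (2.63/√2.02) / (2.63/√2.02 + 3.14/√20.18) = 1.850/(1.850 + 0.6990) = 0.726.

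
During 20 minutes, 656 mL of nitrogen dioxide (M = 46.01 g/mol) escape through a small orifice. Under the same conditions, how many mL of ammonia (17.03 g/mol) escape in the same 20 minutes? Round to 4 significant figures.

1078 mL

Since effusion rate ∝ 1/√M, rate_NH₃/rate_NO₂ = √(M_NO₂/M_NH₃) = √(46.01/17.03) = √2.702 = 1.644.
So the volume for NH₃ is 656 × 1.644 = 1078 mL.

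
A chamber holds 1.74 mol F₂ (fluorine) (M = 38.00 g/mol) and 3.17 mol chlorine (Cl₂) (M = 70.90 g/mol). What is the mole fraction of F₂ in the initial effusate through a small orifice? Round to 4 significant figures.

Effusion rate of each component ∝ n_i/√M_i (partial pressure × 1/√M).
Mole fraction of F₂ in the effusate = (n_F₂/√M_F₂) / (n_F₂/√M_F₂ + n_Cl₂/√M_Cl₂)
= (1.74/√38.00) / (1.74/√38.00 + 3.17/√70.90) = 0.2823/(0.2823 + 0.3765) = 0.4285.

0.4285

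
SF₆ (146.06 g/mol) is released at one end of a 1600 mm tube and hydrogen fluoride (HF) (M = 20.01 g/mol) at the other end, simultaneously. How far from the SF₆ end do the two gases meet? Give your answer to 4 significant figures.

432.2 mm

Graham's law gives d_SF₆/d_HF = rate_SF₆/rate_HF = √(M_HF/M_SF₆) = √(20.01/146.06) = 0.3701.
With d_SF₆ + d_HF = 1600 mm, d_HF = 1600/(1 + 0.3701) = 1168 mm.
d_SF₆ = 1600 − 1168 = 432.2 mm.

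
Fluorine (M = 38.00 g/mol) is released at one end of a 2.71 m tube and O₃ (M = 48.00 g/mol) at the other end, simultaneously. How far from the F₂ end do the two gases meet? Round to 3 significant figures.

1.43 m

The fronts meet when d_F₂ + d_O₃ = L with d_F₂/d_O₃ = √(M_O₃/M_F₂) (Graham's law). Here √(M_O₃/M_F₂) = √(48.00/38.00) = 1.124.
With d_F₂ + d_O₃ = 2.71 m, d_O₃ = 2.71/(1 + 1.124) = 1.276 m.
d_F₂ = 2.71 − 1.276 = 1.43 m.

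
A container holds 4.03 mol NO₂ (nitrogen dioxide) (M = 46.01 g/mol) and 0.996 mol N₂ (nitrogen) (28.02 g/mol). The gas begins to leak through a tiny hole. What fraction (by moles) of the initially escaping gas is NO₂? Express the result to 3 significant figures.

0.759

The effusion rate of species i is ∝ p_i/√M_i ∝ n_i/√M_i.
x_NO₂(eff) = (n_NO₂/√M_NO₂) / (n_NO₂/√M_NO₂ + n_N₂/√M_N₂)
= (4.03/√46.01) / (4.03/√46.01 + 0.996/√28.02) = 0.5941/(0.5941 + 0.1882) = 0.759.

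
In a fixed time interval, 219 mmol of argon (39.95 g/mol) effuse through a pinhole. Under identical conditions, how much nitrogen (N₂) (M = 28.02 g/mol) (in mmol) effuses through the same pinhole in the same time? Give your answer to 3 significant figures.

261 mmol

Since effusion rate ∝ 1/√M, rate_N₂/rate_Ar = √(M_Ar/M_N₂) = √(39.95/28.02) = √1.426 = 1.194.
So the amount for N₂ is 219 × 1.194 = 261 mmol.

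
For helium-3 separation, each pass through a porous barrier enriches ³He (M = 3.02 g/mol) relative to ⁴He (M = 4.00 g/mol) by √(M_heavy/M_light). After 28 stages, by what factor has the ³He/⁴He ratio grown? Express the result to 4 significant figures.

51.14

Overall factor = α^28 with α = √(4.00/3.02), i.e. (4.00/3.02)^(28/2).
= 1.32450^14 = 51.14.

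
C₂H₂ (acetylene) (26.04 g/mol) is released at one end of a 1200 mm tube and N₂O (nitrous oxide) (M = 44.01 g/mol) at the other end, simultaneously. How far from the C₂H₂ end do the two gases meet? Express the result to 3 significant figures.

678 mm

The fronts meet when d_C₂H₂ + d_N₂O = L with d_C₂H₂/d_N₂O = √(M_N₂O/M_C₂H₂) (Graham's law). Here √(M_N₂O/M_C₂H₂) = √(44.01/26.04) = 1.300.
With d_C₂H₂ + d_N₂O = 1200 mm, d_N₂O = 1200/(1 + 1.300) = 521.7 mm.
d_C₂H₂ = 1200 − 521.7 = 678 mm.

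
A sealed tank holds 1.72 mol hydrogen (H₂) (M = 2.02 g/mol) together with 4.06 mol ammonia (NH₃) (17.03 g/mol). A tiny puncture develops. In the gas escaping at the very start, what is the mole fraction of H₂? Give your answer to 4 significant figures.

Each component's effusion rate ∝ (its partial pressure)·(1/√M) ∝ n_i/√M_i.
Mole fraction of H₂ in the effusate = (n_H₂/√M_H₂) / (n_H₂/√M_H₂ + n_NH₃/√M_NH₃)
= (1.72/√2.02) / (1.72/√2.02 + 4.06/√17.03) = 1.210/(1.210 + 0.9838) = 0.5516.

0.5516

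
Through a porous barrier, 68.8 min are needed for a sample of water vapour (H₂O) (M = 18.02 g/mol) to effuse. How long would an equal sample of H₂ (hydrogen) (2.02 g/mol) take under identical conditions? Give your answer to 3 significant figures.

From Graham's law, t_H₂/t_H₂O = √(M_H₂/M_H₂O) = √(2.02/18.02) = √0.1121 = 0.3348.
So the time for H₂ is 68.8 × 0.3348 = 23.0 min.

23.0 min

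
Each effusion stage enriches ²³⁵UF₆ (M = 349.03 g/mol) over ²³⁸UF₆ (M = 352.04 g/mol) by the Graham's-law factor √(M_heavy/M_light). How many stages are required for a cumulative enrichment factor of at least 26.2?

With α = √(352.04/349.03) per stage, ln α = ½ ln(1.00862) = 0.004293.
Need α^N ≥ 26.2 ⇒ N ≥ ln(26.2) / ln α = 3.266 / 0.004293 = 760.64.
Rounding up, N = 761 stages.

761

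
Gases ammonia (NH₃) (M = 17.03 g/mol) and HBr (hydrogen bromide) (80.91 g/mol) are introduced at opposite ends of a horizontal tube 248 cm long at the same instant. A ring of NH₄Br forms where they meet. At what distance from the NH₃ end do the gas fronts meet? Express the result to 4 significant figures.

Graham's law gives d_NH₃/d_HBr = rate_NH₃/rate_HBr = √(M_HBr/M_NH₃) = √(80.91/17.03) = 2.180.
With d_NH₃ + d_HBr = 248 cm, d_HBr = 248/(1 + 2.180) = 78.00 cm.
d_NH₃ = 248 − 78.00 = 170.0 cm.

170.0 cm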